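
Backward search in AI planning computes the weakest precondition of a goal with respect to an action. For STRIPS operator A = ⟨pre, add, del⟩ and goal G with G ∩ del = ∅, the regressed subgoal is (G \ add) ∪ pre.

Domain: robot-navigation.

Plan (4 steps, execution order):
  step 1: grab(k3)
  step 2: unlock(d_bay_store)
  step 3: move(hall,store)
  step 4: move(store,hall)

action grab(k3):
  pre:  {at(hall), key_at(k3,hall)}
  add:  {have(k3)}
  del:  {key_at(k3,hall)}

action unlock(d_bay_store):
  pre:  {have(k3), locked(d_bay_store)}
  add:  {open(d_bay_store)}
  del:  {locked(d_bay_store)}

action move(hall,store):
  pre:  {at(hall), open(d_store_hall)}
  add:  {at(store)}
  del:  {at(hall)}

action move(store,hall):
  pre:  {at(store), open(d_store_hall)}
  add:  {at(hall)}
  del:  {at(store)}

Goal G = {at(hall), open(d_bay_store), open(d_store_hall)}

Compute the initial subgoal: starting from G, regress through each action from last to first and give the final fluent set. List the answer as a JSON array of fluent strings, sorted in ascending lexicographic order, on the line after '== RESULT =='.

Work backward from the goal:
  through step 4 (move(store,hall)): drop {at(hall)}, keep {open(d_bay_store), open(d_store_hall)}, require {at(store), open(d_store_hall)}
    → {at(store), open(d_bay_store), open(d_store_hall)}
  through step 3 (move(hall,store)): drop {at(store)}, keep {open(d_bay_store), open(d_store_hall)}, require {at(hall), open(d_store_hall)}
    → {at(hall), open(d_bay_store), open(d_store_hall)}
  through step 2 (unlock(d_bay_store)): drop {open(d_bay_store)}, keep {at(hall), open(d_store_hall)}, require {have(k3), locked(d_bay_store)}
    → {at(hall), have(k3), locked(d_bay_store), open(d_store_hall)}
  through step 1 (grab(k3)): drop {have(k3)}, keep {at(hall), locked(d_bay_store), open(d_store_hall)}, require {at(hall), key_at(k3,hall)}
    → {at(hall), key_at(k3,hall), locked(d_bay_store), open(d_store_hall)}

== RESULT ==
["at(hall)", "key_at(k3,hall)", "locked(d_bay_store)", "open(d_store_hall)"]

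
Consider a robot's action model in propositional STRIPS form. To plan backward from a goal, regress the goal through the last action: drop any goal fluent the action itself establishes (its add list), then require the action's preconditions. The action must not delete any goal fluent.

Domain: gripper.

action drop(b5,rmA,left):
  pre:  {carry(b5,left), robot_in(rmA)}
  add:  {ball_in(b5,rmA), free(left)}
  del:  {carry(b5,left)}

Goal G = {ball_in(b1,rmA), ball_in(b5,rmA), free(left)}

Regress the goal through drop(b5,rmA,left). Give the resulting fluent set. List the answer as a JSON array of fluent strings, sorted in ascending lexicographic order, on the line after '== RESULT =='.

Compute (G \ add) ∪ pre:
  G ∩ del = {}  (empty — regression defined)
  G \ add = {ball_in(b1,rmA), ball_in(b5,rmA), free(left)} \ {ball_in(b5,rmA), free(left)} = {ball_in(b1,rmA)}
  ∪ pre   = {ball_in(b1,rmA)} ∪ {carry(b5,left), robot_in(rmA)}
          = {ball_in(b1,rmA), carry(b5,left), robot_in(rmA)}

== RESULT ==
["ball_in(b1,rmA)", "carry(b5,left)", "robot_in(rmA)"]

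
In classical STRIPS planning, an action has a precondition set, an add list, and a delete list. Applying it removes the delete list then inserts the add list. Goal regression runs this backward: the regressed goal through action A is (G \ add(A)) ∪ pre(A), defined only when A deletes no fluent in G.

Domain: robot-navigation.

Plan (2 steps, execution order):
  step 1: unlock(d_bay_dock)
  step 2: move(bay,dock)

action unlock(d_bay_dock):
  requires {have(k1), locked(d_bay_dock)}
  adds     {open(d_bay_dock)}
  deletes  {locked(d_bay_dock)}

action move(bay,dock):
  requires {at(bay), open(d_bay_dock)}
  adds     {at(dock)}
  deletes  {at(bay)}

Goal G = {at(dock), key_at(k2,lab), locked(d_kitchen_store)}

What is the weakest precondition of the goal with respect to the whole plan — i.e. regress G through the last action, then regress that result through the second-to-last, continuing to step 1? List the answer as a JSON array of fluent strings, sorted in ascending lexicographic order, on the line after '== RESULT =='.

Work backward from the goal:
  through step 2 (move(bay,dock)): drop {at(dock)}, keep {key_at(k2,lab), locked(d_kitchen_store)}, require {at(bay), open(d_bay_dock)}
    → {at(bay), key_at(k2,lab), locked(d_kitchen_store), open(d_bay_dock)}
  through step 1 (unlock(d_bay_dock)): drop {open(d_bay_dock)}, keep {at(bay), key_at(k2,lab), locked(d_kitchen_store)}, require {have(k1), locked(d_bay_dock)}
    → {at(bay), have(k1), key_at(k2,lab), locked(d_bay_dock), locked(d_kitchen_store)}

== RESULT ==
["at(bay)", "have(k1)", "key_at(k2,lab)", "locked(d_bay_dock)", "locked(d_kitchen_store)"]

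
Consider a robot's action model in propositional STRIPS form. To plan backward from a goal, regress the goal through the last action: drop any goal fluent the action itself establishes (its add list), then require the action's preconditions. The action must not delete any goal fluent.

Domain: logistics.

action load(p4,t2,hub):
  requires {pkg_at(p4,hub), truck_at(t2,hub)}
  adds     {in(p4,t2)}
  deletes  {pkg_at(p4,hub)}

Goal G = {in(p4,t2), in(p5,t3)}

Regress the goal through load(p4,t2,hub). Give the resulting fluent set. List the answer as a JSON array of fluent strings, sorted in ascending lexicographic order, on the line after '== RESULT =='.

Compute (G \ add) ∪ pre:
  G ∩ del = {}  (empty — regression defined)
  G \ add = {in(p4,t2), in(p5,t3)} \ {in(p4,t2)} = {in(p5,t3)}
  ∪ pre   = {in(p5,t3)} ∪ {pkg_at(p4,hub), truck_at(t2,hub)}
          = {in(p5,t3), pkg_at(p4,hub), truck_at(t2,hub)}

== RESULT ==
["in(p5,t3)", "pkg_at(p4,hub)", "truck_at(t2,hub)"]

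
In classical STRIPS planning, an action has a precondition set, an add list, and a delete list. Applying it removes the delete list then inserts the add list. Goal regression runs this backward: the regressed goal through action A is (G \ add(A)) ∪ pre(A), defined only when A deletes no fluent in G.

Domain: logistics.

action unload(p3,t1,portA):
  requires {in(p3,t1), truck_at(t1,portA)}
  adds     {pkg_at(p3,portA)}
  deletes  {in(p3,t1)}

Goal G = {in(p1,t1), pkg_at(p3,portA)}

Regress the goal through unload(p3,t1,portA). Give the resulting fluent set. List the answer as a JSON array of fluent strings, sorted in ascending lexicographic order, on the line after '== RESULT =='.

Regress:
  G ∩ del = {}  (empty — regression defined)
  G \ add = {in(p1,t1), pkg_at(p3,portA)} \ {pkg_at(p3,portA)} = {in(p1,t1)}
  ∪ pre   = {in(p1,t1)} ∪ {in(p3,t1), truck_at(t1,portA)}
          = {in(p1,t1), in(p3,t1), truck_at(t1,portA)}

== RESULT ==
["in(p1,t1)", "in(p3,t1)", "truck_at(t1,portA)"]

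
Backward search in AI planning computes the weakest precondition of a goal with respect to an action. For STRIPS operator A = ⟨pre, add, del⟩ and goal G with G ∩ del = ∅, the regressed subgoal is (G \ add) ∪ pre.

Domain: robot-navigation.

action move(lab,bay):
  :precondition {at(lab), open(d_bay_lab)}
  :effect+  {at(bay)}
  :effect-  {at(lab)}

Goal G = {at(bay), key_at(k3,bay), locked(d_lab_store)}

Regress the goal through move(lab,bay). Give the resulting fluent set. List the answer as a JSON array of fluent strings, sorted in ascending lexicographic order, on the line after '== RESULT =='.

Regress:
  G ∩ del = {}  (empty — regression defined)
  G \ add = {at(bay), key_at(k3,bay), locked(d_lab_store)} \ {at(bay)} = {key_at(k3,bay), locked(d_lab_store)}
  ∪ pre   = {key_at(k3,bay), locked(d_lab_store)} ∪ {at(lab), open(d_bay_lab)}
          = {at(lab), key_at(k3,bay), locked(d_lab_store), open(d_bay_lab)}

== RESULT ==
["at(lab)", "key_at(k3,bay)", "locked(d_lab_store)", "open(d_bay_lab)"]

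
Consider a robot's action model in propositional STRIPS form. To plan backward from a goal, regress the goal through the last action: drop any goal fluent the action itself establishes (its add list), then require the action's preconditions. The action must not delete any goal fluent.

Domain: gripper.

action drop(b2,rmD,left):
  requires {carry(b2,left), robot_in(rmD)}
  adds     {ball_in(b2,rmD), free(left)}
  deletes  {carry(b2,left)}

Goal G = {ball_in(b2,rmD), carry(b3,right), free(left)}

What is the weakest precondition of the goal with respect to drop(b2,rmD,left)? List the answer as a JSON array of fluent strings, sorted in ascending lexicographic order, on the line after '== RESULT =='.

Compute (G \ add) ∪ pre:
  G ∩ del = {}  (empty — regression defined)
  G \ add = {ball_in(b2,rmD), carry(b3,right), free(left)} \ {ball_in(b2,rmD), free(left)} = {carry(b3,right)}
  ∪ pre   = {carry(b3,right)} ∪ {carry(b2,left), robot_in(rmD)}
          = {carry(b2,left), carry(b3,right), robot_in(rmD)}

== RESULT ==
["carry(b2,left)", "carry(b3,right)", "robot_in(rmD)"]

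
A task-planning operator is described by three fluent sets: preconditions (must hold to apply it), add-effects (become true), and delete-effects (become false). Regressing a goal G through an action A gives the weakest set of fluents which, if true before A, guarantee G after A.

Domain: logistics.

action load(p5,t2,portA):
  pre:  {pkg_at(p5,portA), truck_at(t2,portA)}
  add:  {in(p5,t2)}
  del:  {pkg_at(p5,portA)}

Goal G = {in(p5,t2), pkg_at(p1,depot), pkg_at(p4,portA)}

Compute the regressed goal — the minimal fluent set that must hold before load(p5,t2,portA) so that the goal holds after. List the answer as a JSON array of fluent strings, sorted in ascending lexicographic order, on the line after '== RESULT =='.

Regress:
  G ∩ del = {}  (empty — regression defined)
  G \ add = {in(p5,t2), pkg_at(p1,depot), pkg_at(p4,portA)} \ {in(p5,t2)} = {pkg_at(p1,depot), pkg_at(p4,portA)}
  ∪ pre   = {pkg_at(p1,depot), pkg_at(p4,portA)} ∪ {pkg_at(p5,portA), truck_at(t2,portA)}
          = {pkg_at(p1,depot), pkg_at(p4,portA), pkg_at(p5,portA), truck_at(t2,portA)}

== RESULT ==
["pkg_at(p1,depot)", "pkg_at(p4,portA)", "pkg_at(p5,portA)", "truck_at(t2,portA)"]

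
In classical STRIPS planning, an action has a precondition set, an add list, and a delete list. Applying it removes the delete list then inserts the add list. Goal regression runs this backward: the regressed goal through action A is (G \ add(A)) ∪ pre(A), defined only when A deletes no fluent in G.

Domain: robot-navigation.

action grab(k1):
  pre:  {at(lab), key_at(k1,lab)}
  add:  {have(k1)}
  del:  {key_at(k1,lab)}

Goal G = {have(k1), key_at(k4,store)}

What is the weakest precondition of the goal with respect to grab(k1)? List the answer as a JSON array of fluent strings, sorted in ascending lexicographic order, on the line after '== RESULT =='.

Compute (G \ add) ∪ pre:
  G ∩ del = {}  (empty — regression defined)
  G \ add = {have(k1), key_at(k4,store)} \ {have(k1)} = {key_at(k4,store)}
  ∪ pre   = {key_at(k4,store)} ∪ {at(lab), key_at(k1,lab)}
          = {at(lab), key_at(k1,lab), key_at(k4,store)}

== RESULT ==
["at(lab)", "key_at(k1,lab)", "key_at(k4,store)"]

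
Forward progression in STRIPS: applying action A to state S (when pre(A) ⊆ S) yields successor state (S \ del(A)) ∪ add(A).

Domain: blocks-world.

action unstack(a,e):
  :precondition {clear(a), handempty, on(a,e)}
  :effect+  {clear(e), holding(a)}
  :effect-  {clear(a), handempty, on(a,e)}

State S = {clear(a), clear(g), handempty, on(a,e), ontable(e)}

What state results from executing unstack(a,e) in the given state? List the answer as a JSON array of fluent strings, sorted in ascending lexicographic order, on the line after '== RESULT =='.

Progress:
  pre ⊆ S: {clear(a), handempty, on(a,e)} ⊆ S  — applicable
  S \ del = {clear(g), ontable(e)}
  ∪ add   = {clear(e), clear(g), holding(a), ontable(e)}

== RESULT ==
["clear(e)", "clear(g)", "holding(a)", "ontable(e)"]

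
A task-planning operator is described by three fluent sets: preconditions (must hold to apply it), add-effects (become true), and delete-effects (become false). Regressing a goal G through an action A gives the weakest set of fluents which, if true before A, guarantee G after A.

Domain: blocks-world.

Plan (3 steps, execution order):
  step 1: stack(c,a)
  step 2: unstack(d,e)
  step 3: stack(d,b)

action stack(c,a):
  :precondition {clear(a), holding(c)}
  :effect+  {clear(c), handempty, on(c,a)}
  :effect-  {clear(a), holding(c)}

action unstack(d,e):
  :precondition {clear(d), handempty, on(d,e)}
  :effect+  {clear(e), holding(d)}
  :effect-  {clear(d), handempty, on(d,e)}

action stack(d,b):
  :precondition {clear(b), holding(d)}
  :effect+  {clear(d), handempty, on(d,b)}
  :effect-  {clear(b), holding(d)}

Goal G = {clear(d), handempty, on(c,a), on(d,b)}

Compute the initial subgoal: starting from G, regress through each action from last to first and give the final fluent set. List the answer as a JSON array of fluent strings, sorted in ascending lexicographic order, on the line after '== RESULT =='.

Regress step by step:
  through step 3 (stack(d,b)): drop {clear(d), handempty, on(d,b)}, keep {on(c,a)}, require {clear(b), holding(d)}
    → {clear(b), holding(d), on(c,a)}
  through step 2 (unstack(d,e)): drop {holding(d)}, keep {clear(b), on(c,a)}, require {clear(d), handempty, on(d,e)}
    → {clear(b), clear(d), handempty, on(c,a), on(d,e)}
  through step 1 (stack(c,a)): drop {handempty, on(c,a)}, keep {clear(b), clear(d), on(d,e)}, require {clear(a), holding(c)}
    → {clear(a), clear(b), clear(d), holding(c), on(d,e)}

== RESULT ==
["clear(a)", "clear(b)", "clear(d)", "holding(c)", "on(d,e)"]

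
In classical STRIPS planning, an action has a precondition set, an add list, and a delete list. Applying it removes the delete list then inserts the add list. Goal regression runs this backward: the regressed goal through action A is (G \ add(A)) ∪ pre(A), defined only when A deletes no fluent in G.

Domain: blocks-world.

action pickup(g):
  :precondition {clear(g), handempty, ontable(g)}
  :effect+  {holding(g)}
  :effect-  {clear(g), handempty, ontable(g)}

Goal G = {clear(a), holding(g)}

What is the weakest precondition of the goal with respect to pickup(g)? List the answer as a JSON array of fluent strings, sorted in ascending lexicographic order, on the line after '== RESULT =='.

Compute (G \ add) ∪ pre:
  G ∩ del = {}  (empty — regression defined)
  G \ add = {clear(a), holding(g)} \ {holding(g)} = {clear(a)}
  ∪ pre   = {clear(a)} ∪ {clear(g), handempty, ontable(g)}
          = {clear(a), clear(g), handempty, ontable(g)}

== RESULT ==
["clear(a)", "clear(g)", "handempty", "ontable(g)"]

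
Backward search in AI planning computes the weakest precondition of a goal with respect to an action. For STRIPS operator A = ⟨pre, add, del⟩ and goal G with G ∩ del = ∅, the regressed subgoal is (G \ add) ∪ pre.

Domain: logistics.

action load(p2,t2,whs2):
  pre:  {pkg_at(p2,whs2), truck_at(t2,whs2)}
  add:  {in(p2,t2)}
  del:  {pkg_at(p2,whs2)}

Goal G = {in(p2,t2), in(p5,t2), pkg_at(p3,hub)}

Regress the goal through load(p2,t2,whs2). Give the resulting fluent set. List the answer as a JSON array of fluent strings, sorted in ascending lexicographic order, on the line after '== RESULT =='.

Regress:
  G ∩ del = {}  (empty — regression defined)
  G \ add = {in(p2,t2), in(p5,t2), pkg_at(p3,hub)} \ {in(p2,t2)} = {in(p5,t2), pkg_at(p3,hub)}
  ∪ pre   = {in(p5,t2), pkg_at(p3,hub)} ∪ {pkg_at(p2,whs2), truck_at(t2,whs2)}
          = {in(p5,t2), pkg_at(p2,whs2), pkg_at(p3,hub), truck_at(t2,whs2)}

== RESULT ==
["in(p5,t2)", "pkg_at(p2,whs2)", "pkg_at(p3,hub)", "truck_at(t2,whs2)"]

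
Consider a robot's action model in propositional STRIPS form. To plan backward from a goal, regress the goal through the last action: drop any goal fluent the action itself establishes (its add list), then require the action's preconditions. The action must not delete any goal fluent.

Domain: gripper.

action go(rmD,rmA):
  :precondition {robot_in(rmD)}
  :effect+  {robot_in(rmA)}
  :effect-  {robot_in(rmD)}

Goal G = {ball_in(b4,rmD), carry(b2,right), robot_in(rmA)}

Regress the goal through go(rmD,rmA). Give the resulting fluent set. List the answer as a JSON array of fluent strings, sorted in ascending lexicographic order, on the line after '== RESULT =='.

Compute (G \ add) ∪ pre:
  G ∩ del = {}  (empty — regression defined)
  G \ add = {ball_in(b4,rmD), carry(b2,right), robot_in(rmA)} \ {robot_in(rmA)} = {ball_in(b4,rmD), carry(b2,right)}
  ∪ pre   = {ball_in(b4,rmD), carry(b2,right)} ∪ {robot_in(rmD)}
          = {ball_in(b4,rmD), carry(b2,right), robot_in(rmD)}

== RESULT ==
["ball_in(b4,rmD)", "carry(b2,right)", "robot_in(rmD)"]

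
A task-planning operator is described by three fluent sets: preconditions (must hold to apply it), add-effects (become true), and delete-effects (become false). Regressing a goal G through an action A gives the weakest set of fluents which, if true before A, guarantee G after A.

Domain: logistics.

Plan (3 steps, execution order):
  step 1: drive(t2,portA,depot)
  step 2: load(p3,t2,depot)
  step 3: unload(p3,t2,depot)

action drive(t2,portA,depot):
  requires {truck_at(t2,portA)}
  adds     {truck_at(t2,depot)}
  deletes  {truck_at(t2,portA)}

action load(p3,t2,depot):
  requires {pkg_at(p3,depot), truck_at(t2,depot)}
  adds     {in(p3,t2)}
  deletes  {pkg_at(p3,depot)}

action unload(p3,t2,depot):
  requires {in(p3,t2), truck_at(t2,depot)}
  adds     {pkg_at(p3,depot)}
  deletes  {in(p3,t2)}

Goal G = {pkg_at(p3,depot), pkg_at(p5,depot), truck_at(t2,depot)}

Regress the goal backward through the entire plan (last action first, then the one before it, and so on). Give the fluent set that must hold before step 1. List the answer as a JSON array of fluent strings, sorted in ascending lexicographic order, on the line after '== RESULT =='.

Work backward from the goal:
  through step 3 (unload(p3,t2,depot)): drop {pkg_at(p3,depot)}, keep {pkg_at(p5,depot), truck_at(t2,depot)}, require {in(p3,t2), truck_at(t2,depot)}
    → {in(p3,t2), pkg_at(p5,depot), truck_at(t2,depot)}
  through step 2 (load(p3,t2,depot)): drop {in(p3,t2)}, keep {pkg_at(p5,depot), truck_at(t2,depot)}, require {pkg_at(p3,depot), truck_at(t2,depot)}
    → {pkg_at(p3,depot), pkg_at(p5,depot), truck_at(t2,depot)}
  through step 1 (drive(t2,portA,depot)): drop {truck_at(t2,depot)}, keep {pkg_at(p3,depot), pkg_at(p5,depot)}, require {truck_at(t2,portA)}
    → {pkg_at(p3,depot), pkg_at(p5,depot), truck_at(t2,portA)}

== RESULT ==
["pkg_at(p3,depot)", "pkg_at(p5,depot)", "truck_at(t2,portA)"]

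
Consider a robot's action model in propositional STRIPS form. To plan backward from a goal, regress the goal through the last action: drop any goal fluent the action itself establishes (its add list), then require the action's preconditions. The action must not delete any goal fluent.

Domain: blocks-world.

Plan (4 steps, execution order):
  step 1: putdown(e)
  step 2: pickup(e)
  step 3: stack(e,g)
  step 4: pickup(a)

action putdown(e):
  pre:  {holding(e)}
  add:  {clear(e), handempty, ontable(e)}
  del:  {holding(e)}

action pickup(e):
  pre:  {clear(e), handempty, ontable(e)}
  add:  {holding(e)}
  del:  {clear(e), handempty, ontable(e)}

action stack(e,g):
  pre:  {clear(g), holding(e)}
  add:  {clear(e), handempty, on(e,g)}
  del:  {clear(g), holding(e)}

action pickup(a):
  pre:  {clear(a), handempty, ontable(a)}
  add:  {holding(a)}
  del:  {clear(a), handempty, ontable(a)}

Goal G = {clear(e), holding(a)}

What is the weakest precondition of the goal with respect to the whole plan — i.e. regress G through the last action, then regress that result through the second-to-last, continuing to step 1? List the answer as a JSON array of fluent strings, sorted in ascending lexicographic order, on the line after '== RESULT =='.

Regress step by step:
  through step 4 (pickup(a)): drop {holding(a)}, keep {clear(e)}, require {clear(a), handempty, ontable(a)}
    → {clear(a), clear(e), handempty, ontable(a)}
  through step 3 (stack(e,g)): drop {clear(e), handempty}, keep {clear(a), ontable(a)}, require {clear(g), holding(e)}
    → {clear(a), clear(g), holding(e), ontable(a)}
  through step 2 (pickup(e)): drop {holding(e)}, keep {clear(a), clear(g), ontable(a)}, require {clear(e), handempty, ontable(e)}
    → {clear(a), clear(e), clear(g), handempty, ontable(a), ontable(e)}
  through step 1 (putdown(e)): drop {clear(e), handempty, ontable(e)}, keep {clear(a), clear(g), ontable(a)}, require {holding(e)}
    → {clear(a), clear(g), holding(e), ontable(a)}

== RESULT ==
["clear(a)", "clear(g)", "holding(e)", "ontable(a)"]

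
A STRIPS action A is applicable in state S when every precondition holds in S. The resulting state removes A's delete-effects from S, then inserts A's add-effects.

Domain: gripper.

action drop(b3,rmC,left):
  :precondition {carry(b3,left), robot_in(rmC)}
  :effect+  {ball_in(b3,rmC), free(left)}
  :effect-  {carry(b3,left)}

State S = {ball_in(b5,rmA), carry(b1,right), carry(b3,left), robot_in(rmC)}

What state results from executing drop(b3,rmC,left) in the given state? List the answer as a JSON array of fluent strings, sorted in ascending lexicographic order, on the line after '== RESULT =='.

Compute (S \ del) ∪ add:
  pre ⊆ S: {carry(b3,left), robot_in(rmC)} ⊆ S  — applicable
  S \ del = {ball_in(b5,rmA), carry(b1,right), robot_in(rmC)}
  ∪ add   = {ball_in(b3,rmC), ball_in(b5,rmA), carry(b1,right), free(left), robot_in(rmC)}

== RESULT ==
["ball_in(b3,rmC)", "ball_in(b5,rmA)", "carry(b1,right)", "free(left)", "robot_in(rmC)"]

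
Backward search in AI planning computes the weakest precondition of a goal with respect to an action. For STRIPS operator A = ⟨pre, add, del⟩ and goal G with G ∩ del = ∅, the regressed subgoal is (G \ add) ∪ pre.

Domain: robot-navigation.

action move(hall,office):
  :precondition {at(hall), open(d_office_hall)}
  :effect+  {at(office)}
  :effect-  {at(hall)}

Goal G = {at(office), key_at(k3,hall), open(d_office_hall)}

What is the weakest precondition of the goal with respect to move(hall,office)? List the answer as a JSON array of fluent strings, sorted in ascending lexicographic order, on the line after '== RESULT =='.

Compute (G \ add) ∪ pre:
  G ∩ del = {}  (empty — regression defined)
  G \ add = {at(office), key_at(k3,hall), open(d_office_hall)} \ {at(office)} = {key_at(k3,hall), open(d_office_hall)}
  ∪ pre   = {key_at(k3,hall), open(d_office_hall)} ∪ {at(hall), open(d_office_hall)}
          = {at(hall), key_at(k3,hall), open(d_office_hall)}

== RESULT ==
["at(hall)", "key_at(k3,hall)", "open(d_office_hall)"]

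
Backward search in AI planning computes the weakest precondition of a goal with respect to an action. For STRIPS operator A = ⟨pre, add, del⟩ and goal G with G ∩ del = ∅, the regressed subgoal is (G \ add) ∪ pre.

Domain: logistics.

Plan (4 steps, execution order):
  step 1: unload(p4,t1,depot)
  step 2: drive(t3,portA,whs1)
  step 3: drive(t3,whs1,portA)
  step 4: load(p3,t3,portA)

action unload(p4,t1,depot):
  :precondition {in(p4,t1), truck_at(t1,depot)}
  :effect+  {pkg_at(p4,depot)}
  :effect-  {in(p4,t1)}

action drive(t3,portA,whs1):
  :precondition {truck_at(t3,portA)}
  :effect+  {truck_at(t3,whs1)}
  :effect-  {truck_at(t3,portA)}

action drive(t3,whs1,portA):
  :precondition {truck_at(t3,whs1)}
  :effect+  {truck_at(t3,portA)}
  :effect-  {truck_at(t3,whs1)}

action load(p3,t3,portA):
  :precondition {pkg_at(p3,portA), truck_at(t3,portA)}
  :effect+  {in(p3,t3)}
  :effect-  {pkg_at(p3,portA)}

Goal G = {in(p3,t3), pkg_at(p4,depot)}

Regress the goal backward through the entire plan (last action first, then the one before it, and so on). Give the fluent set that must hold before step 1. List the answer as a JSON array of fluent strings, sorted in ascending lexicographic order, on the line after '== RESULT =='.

Regress step by step:
  through step 4 (load(p3,t3,portA)): drop {in(p3,t3)}, keep {pkg_at(p4,depot)}, require {pkg_at(p3,portA), truck_at(t3,portA)}
    → {pkg_at(p3,portA), pkg_at(p4,depot), truck_at(t3,portA)}
  through step 3 (drive(t3,whs1,portA)): drop {truck_at(t3,portA)}, keep {pkg_at(p3,portA), pkg_at(p4,depot)}, require {truck_at(t3,whs1)}
    → {pkg_at(p3,portA), pkg_at(p4,depot), truck_at(t3,whs1)}
  through step 2 (drive(t3,portA,whs1)): drop {truck_at(t3,whs1)}, keep {pkg_at(p3,portA), pkg_at(p4,depot)}, require {truck_at(t3,portA)}
    → {pkg_at(p3,portA), pkg_at(p4,depot), truck_at(t3,portA)}
  through step 1 (unload(p4,t1,depot)): drop {pkg_at(p4,depot)}, keep {pkg_at(p3,portA), truck_at(t3,portA)}, require {in(p4,t1), truck_at(t1,depot)}
    → {in(p4,t1), pkg_at(p3,portA), truck_at(t1,depot), truck_at(t3,portA)}

== RESULT ==
["in(p4,t1)", "pkg_at(p3,portA)", "truck_at(t1,depot)", "truck_at(t3,portA)"]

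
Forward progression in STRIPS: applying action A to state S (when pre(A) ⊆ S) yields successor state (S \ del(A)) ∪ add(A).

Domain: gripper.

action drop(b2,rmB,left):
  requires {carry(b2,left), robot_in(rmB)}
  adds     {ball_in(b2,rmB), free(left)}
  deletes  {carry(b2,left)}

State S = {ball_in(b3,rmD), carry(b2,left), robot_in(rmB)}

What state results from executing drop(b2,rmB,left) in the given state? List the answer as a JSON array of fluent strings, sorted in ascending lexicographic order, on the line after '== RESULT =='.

Progress:
  pre ⊆ S: {carry(b2,left), robot_in(rmB)} ⊆ S  — applicable
  S \ del = {ball_in(b3,rmD), robot_in(rmB)}
  ∪ add   = {ball_in(b2,rmB), ball_in(b3,rmD), free(left), robot_in(rmB)}

== RESULT ==
["ball_in(b2,rmB)", "ball_in(b3,rmD)", "free(left)", "robot_in(rmB)"]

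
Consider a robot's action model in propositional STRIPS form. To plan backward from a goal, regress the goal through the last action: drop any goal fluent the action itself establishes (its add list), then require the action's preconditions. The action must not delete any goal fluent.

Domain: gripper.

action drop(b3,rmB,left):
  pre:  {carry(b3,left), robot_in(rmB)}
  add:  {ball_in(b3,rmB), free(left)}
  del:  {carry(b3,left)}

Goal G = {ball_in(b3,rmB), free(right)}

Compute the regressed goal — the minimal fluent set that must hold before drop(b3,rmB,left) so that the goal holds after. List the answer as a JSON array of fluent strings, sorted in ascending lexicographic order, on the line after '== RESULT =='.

Regress:
  G ∩ del = {}  (empty — regression defined)
  G \ add = {ball_in(b3,rmB), free(right)} \ {ball_in(b3,rmB), free(left)} = {free(right)}
  ∪ pre   = {free(right)} ∪ {carry(b3,left), robot_in(rmB)}
          = {carry(b3,left), free(right), robot_in(rmB)}

== RESULT ==
["carry(b3,left)", "free(right)", "robot_in(rmB)"]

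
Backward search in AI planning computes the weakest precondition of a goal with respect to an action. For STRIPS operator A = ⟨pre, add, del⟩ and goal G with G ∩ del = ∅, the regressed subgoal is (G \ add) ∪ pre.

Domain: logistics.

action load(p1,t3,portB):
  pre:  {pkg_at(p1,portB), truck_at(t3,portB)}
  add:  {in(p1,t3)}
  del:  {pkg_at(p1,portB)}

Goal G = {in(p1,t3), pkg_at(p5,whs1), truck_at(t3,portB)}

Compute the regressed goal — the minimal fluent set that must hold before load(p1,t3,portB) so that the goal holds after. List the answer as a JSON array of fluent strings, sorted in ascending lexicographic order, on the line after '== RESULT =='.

Regress:
  G ∩ del = {}  (empty — regression defined)
  G \ add = {in(p1,t3), pkg_at(p5,whs1), truck_at(t3,portB)} \ {in(p1,t3)} = {pkg_at(p5,whs1), truck_at(t3,portB)}
  ∪ pre   = {pkg_at(p5,whs1), truck_at(t3,portB)} ∪ {pkg_at(p1,portB), truck_at(t3,portB)}
          = {pkg_at(p1,portB), pkg_at(p5,whs1), truck_at(t3,portB)}

== RESULT ==
["pkg_at(p1,portB)", "pkg_at(p5,whs1)", "truck_at(t3,portB)"]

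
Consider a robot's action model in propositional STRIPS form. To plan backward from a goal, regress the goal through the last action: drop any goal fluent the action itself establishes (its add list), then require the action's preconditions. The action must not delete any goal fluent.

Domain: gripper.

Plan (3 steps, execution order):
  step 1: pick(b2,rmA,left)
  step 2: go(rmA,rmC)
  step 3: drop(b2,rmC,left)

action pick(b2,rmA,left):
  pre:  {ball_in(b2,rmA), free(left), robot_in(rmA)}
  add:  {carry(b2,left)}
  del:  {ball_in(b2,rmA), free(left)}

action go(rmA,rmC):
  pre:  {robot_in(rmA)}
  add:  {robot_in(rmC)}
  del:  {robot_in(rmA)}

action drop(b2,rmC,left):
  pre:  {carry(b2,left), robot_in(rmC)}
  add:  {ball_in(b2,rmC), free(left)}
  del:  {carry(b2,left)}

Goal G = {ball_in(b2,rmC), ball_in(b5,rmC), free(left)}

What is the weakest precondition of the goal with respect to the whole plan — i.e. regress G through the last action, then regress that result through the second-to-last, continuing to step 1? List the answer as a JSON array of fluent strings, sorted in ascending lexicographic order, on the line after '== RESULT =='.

Work backward from the goal:
  through step 3 (drop(b2,rmC,left)): drop {ball_in(b2,rmC), free(left)}, keep {ball_in(b5,rmC)}, require {carry(b2,left), robot_in(rmC)}
    → {ball_in(b5,rmC), carry(b2,left), robot_in(rmC)}
  through step 2 (go(rmA,rmC)): drop {robot_in(rmC)}, keep {ball_in(b5,rmC), carry(b2,left)}, require {robot_in(rmA)}
    → {ball_in(b5,rmC), carry(b2,left), robot_in(rmA)}
  through step 1 (pick(b2,rmA,left)): drop {carry(b2,left)}, keep {ball_in(b5,rmC), robot_in(rmA)}, require {ball_in(b2,rmA), free(left), robot_in(rmA)}
    → {ball_in(b2,rmA), ball_in(b5,rmC), free(left), robot_in(rmA)}

== RESULT ==
["ball_in(b2,rmA)", "ball_in(b5,rmC)", "free(left)", "robot_in(rmA)"]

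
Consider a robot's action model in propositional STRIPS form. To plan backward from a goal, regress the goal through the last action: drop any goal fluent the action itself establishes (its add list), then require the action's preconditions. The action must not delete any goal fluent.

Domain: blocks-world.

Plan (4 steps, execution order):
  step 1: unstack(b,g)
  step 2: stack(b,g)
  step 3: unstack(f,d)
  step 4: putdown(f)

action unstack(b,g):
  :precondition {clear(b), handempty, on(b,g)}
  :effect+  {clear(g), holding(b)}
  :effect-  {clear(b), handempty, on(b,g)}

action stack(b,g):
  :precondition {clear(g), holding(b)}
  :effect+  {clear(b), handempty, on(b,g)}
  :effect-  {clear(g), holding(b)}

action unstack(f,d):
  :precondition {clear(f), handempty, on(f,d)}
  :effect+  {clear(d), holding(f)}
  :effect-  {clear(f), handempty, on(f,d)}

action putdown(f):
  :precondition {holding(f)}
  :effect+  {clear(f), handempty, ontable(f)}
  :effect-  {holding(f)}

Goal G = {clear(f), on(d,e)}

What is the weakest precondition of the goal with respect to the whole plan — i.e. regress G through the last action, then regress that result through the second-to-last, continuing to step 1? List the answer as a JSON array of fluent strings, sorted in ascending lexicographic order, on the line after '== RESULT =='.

Regress step by step:
  through step 4 (putdown(f)): drop {clear(f)}, keep {on(d,e)}, require {holding(f)}
    → {holding(f), on(d,e)}
  through step 3 (unstack(f,d)): drop {holding(f)}, keep {on(d,e)}, require {clear(f), handempty, on(f,d)}
    → {clear(f), handempty, on(d,e), on(f,d)}
  through step 2 (stack(b,g)): drop {handempty}, keep {clear(f), on(d,e), on(f,d)}, require {clear(g), holding(b)}
    → {clear(f), clear(g), holding(b), on(d,e), on(f,d)}
  through step 1 (unstack(b,g)): drop {clear(g), holding(b)}, keep {clear(f), on(d,e), on(f,d)}, require {clear(b), handempty, on(b,g)}
    → {clear(b), clear(f), handempty, on(b,g), on(d,e), on(f,d)}

== RESULT ==
["clear(b)", "clear(f)", "handempty", "on(b,g)", "on(d,e)", "on(f,d)"]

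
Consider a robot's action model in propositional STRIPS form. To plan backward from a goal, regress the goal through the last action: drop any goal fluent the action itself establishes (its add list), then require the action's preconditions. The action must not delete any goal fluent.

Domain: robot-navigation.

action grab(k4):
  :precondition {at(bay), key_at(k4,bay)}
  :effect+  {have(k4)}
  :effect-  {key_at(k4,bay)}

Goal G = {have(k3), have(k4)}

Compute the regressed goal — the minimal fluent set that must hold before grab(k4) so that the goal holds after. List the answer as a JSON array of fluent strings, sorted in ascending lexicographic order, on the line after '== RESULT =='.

Regress:
  G ∩ del = {}  (empty — regression defined)
  G \ add = {have(k3), have(k4)} \ {have(k4)} = {have(k3)}
  ∪ pre   = {have(k3)} ∪ {at(bay), key_at(k4,bay)}
          = {at(bay), have(k3), key_at(k4,bay)}

== RESULT ==
["at(bay)", "have(k3)", "key_at(k4,bay)"]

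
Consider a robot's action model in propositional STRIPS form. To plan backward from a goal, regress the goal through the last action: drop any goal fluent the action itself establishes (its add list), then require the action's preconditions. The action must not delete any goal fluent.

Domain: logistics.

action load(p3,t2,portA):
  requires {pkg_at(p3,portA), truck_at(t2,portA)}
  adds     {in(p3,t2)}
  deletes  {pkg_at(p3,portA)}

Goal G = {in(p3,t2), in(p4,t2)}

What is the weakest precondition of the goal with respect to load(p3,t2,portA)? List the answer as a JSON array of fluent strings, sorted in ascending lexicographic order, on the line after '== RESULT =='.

Regress:
  G ∩ del = {}  (empty — regression defined)
  G \ add = {in(p3,t2), in(p4,t2)} \ {in(p3,t2)} = {in(p4,t2)}
  ∪ pre   = {in(p4,t2)} ∪ {pkg_at(p3,portA), truck_at(t2,portA)}
          = {in(p4,t2), pkg_at(p3,portA), truck_at(t2,portA)}

== RESULT ==
["in(p4,t2)", "pkg_at(p3,portA)", "truck_at(t2,portA)"]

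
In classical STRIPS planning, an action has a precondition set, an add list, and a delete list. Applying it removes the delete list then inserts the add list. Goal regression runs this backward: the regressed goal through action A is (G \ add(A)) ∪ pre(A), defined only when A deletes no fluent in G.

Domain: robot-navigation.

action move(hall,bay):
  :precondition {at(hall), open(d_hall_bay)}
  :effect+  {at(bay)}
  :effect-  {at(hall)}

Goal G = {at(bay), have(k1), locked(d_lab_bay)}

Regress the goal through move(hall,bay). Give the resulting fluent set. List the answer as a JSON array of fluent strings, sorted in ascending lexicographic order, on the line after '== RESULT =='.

Regress:
  G ∩ del = {}  (empty — regression defined)
  G \ add = {at(bay), have(k1), locked(d_lab_bay)} \ {at(bay)} = {have(k1), locked(d_lab_bay)}
  ∪ pre   = {have(k1), locked(d_lab_bay)} ∪ {at(hall), open(d_hall_bay)}
          = {at(hall), have(k1), locked(d_lab_bay), open(d_hall_bay)}

== RESULT ==
["at(hall)", "have(k1)", "locked(d_lab_bay)", "open(d_hall_bay)"]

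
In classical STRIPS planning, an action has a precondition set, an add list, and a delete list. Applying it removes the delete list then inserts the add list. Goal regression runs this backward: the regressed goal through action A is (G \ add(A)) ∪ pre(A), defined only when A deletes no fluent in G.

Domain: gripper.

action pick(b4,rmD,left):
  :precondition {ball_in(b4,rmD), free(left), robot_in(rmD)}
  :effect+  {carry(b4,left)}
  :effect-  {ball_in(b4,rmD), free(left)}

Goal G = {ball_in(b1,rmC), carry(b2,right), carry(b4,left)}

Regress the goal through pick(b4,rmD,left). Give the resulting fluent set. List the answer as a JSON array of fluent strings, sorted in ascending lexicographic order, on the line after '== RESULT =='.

Regress:
  G ∩ del = {}  (empty — regression defined)
  G \ add = {ball_in(b1,rmC), carry(b2,right), carry(b4,left)} \ {carry(b4,left)} = {ball_in(b1,rmC), carry(b2,right)}
  ∪ pre   = {ball_in(b1,rmC), carry(b2,right)} ∪ {ball_in(b4,rmD), free(left), robot_in(rmD)}
          = {ball_in(b1,rmC), ball_in(b4,rmD), carry(b2,right), free(left), robot_in(rmD)}

== RESULT ==
["ball_in(b1,rmC)", "ball_in(b4,rmD)", "carry(b2,right)", "free(left)", "robot_in(rmD)"]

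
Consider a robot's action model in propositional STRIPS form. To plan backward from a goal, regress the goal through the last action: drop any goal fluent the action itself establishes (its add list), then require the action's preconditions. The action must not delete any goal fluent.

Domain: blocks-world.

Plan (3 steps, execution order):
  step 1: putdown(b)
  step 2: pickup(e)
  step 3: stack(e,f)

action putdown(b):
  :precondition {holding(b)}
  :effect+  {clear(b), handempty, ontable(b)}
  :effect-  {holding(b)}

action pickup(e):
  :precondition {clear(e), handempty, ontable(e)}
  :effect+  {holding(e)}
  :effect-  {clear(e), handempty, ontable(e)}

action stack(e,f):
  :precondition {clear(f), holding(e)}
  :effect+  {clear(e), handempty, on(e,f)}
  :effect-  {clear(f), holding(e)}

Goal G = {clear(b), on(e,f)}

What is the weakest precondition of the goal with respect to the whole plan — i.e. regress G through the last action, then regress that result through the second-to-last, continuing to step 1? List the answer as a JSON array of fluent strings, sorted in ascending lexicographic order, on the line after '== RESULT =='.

Work backward from the goal:
  through step 3 (stack(e,f)): drop {on(e,f)}, keep {clear(b)}, require {clear(f), holding(e)}
    → {clear(b), clear(f), holding(e)}
  through step 2 (pickup(e)): drop {holding(e)}, keep {clear(b), clear(f)}, require {clear(e), handempty, ontable(e)}
    → {clear(b), clear(e), clear(f), handempty, ontable(e)}
  through step 1 (putdown(b)): drop {clear(b), handempty}, keep {clear(e), clear(f), ontable(e)}, require {holding(b)}
    → {clear(e), clear(f), holding(b), ontable(e)}

== RESULT ==
["clear(e)", "clear(f)", "holding(b)", "ontable(e)"]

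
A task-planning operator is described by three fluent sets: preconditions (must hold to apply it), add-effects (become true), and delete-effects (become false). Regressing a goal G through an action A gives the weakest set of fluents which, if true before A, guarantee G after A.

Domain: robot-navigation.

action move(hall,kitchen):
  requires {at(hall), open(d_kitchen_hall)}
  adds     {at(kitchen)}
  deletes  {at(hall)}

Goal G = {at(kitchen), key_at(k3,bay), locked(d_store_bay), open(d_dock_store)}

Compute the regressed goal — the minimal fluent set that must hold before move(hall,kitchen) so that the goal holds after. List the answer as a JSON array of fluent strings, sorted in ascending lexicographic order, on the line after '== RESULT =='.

Compute (G \ add) ∪ pre:
  G ∩ del = {}  (empty — regression defined)
  G \ add = {at(kitchen), key_at(k3,bay), locked(d_store_bay), open(d_dock_store)} \ {at(kitchen)} = {key_at(k3,bay), locked(d_store_bay), open(d_dock_store)}
  ∪ pre   = {key_at(k3,bay), locked(d_store_bay), open(d_dock_store)} ∪ {at(hall), open(d_kitchen_hall)}
          = {at(hall), key_at(k3,bay), locked(d_store_bay), open(d_dock_store), open(d_kitchen_hall)}

== RESULT ==
["at(hall)", "key_at(k3,bay)", "locked(d_store_bay)", "open(d_dock_store)", "open(d_kitchen_hall)"]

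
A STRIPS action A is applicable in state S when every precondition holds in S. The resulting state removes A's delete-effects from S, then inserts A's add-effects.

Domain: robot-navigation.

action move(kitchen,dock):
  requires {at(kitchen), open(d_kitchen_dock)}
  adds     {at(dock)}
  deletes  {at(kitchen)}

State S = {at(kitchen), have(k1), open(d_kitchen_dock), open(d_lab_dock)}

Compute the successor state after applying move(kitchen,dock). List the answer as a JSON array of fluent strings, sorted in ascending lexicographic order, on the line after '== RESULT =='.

Compute (S \ del) ∪ add:
  pre ⊆ S: {at(kitchen), open(d_kitchen_dock)} ⊆ S  — applicable
  S \ del = {have(k1), open(d_kitchen_dock), open(d_lab_dock)}
  ∪ add   = {at(dock), have(k1), open(d_kitchen_dock), open(d_lab_dock)}

== RESULT ==
["at(dock)", "have(k1)", "open(d_kitchen_dock)", "open(d_lab_dock)"]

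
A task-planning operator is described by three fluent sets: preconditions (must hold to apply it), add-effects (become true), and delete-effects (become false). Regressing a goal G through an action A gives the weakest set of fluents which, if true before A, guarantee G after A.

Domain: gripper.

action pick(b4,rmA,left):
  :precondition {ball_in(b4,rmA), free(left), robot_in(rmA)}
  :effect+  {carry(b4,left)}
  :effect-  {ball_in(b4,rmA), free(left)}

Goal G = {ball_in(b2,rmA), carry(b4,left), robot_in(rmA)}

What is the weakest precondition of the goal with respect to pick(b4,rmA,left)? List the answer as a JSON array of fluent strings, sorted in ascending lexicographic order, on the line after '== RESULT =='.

Compute (G \ add) ∪ pre:
  G ∩ del = {}  (empty — regression defined)
  G \ add = {ball_in(b2,rmA), carry(b4,left), robot_in(rmA)} \ {carry(b4,left)} = {ball_in(b2,rmA), robot_in(rmA)}
  ∪ pre   = {ball_in(b2,rmA), robot_in(rmA)} ∪ {ball_in(b4,rmA), free(left), robot_in(rmA)}
          = {ball_in(b2,rmA), ball_in(b4,rmA), free(left), robot_in(rmA)}

== RESULT ==
["ball_in(b2,rmA)", "ball_in(b4,rmA)", "free(left)", "robot_in(rmA)"]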